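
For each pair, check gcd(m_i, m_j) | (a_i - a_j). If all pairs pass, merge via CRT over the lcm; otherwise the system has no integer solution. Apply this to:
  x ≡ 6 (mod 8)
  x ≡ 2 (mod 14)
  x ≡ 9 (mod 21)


Moduli 8, 14, 21 are not pairwise coprime, so CRT works modulo lcm(m_i) when all pairwise compatibility conditions hold.
Pairwise compatibility: gcd(m_i, m_j) must divide a_i - a_j for every pair.
Merge one congruence at a time:
  Start: x ≡ 6 (mod 8).
  Combine with x ≡ 2 (mod 14): gcd(8, 14) = 2; 2 - 6 = -4, which IS divisible by 2, so compatible.
    Write x = 6 + 8·t and substitute into x ≡ 2 (mod 14): 8·t ≡ 2 − 6 = -4 (mod 14).
    Divide the congruence (and modulus) by g = 2: 4·t ≡ -2 (mod 7).
    Reduce coefficients mod 7: 4·t ≡ 5 (mod 7).
    The inverse of 4 mod 7 is 2 (since 4·2 = 8 = 1·7 + 1), so t ≡ 2·5 = 10 ≡ 3 (mod 7).
    Then x = 6 + 8·3 = 30, valid modulo lcm(8, 14) = 56: x ≡ 30 (mod 56).
  Combine with x ≡ 9 (mod 21): gcd(56, 21) = 7; 9 - 30 = -21, which IS divisible by 7, so compatible.
    Write x = 30 + 56·t and substitute into x ≡ 9 (mod 21): 56·t ≡ 9 − 30 = -21 (mod 21).
    Divide the congruence (and modulus) by g = 7: 8·t ≡ -3 (mod 3).
    Reduce coefficients mod 3: 2·t ≡ 0 (mod 3).
    The inverse of 2 mod 3 is 2 (since 2·2 = 4 = 1·3 + 1), so t ≡ 2·0 = 0 ≡ 0 (mod 3).
    Then x = 30 + 56·0 = 30, valid modulo lcm(56, 21) = 168: x ≡ 30 (mod 168).
Verify: 30 mod 8 = 6, 30 mod 14 = 2, 30 mod 21 = 9.

x ≡ 30 (mod 168).


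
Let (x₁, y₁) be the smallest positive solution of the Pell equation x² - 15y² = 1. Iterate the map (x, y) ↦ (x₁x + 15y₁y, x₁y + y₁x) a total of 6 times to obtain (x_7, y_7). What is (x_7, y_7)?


Step 1: Find the fundamental solution (x₁, y₁) of x² - 15y² = 1.
  Expand √15 as a continued fraction. a₀ = ⌊√15⌋ = 3; iterate m_{k+1} = d_k·a_k − m_k, d_{k+1} = (15 − m_{k+1}²)/d_k, a_{k+1} = ⌊(a₀ + m_{k+1})/d_{k+1}⌋ (starting m₀ = 0, d₀ = 1), with convergents p_k = a_k·p_{k-1} + p_{k-2}, q_k = a_k·q_{k-1} + q_{k-2} (p₋₁ = 1, q₋₁ = 0):
  k = 0: a₀ = 3; p₀/q₀ = 3/1; p₀² − 15·q₀² = 9 − 15 = -6.
  k = 1: m = 3, d = 6, a = ⌊(3 + 3)/6⌋ = 1; p/q = (1·3 + 1)/(1·1 + 0) = 4/1; p² − 15·q² = 16 − 15 = 1.
  The first convergent with p² − 15·q² = 1 gives the fundamental solution (x₁, y₁) = (4, 1).
Step 2: Apply the recurrence (x_{n+1}, y_{n+1}) = (x₁x_n + 15y₁y_n, x₁y_n + y₁x_n) repeatedly.
  From (x_1, y_1) = (4, 1): x_2 = 4·4 + 15·1·1 = 31; y_2 = 4·1 + 1·4 = 8.
  From (x_2, y_2) = (31, 8): x_3 = 4·31 + 15·1·8 = 244; y_3 = 4·8 + 1·31 = 63.
  From (x_3, y_3) = (244, 63): x_4 = 4·244 + 15·1·63 = 1921; y_4 = 4·63 + 1·244 = 496.
  From (x_4, y_4) = (1921, 496): x_5 = 4·1921 + 15·1·496 = 15124; y_5 = 4·496 + 1·1921 = 3905.
  From (x_5, y_5) = (15124, 3905): x_6 = 4·15124 + 15·1·3905 = 119071; y_6 = 4·3905 + 1·15124 = 30744.
  From (x_6, y_6) = (119071, 30744): x_7 = 4·119071 + 15·1·30744 = 937444; y_7 = 4·30744 + 1·119071 = 242047.
Step 3: Verify x_7² - 15·y_7² = 878801253136 - 878801253135 = 1 (should be 1). ✓

(x_1, y_1) = (4, 1); (x_7, y_7) = (937444, 242047).


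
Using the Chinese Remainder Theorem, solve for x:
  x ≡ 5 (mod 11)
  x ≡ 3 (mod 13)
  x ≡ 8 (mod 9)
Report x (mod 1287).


Moduli 11, 13, 9 are pairwise coprime; by CRT there is a unique solution modulo M = 11 · 13 · 9 = 1287.
Solve pairwise, accumulating the modulus:
  Start with x ≡ 5 (mod 11).
  Combine with x ≡ 3 (mod 13): since gcd(11, 13) = 1, we get a unique residue mod 143.
    Write x = 5 + 11·t and substitute into x ≡ 3 (mod 13): 11·t ≡ 3 − 5 = -2 (mod 13).
    Reduce coefficients mod 13: 11·t ≡ 11 (mod 13).
    The inverse of 11 mod 13 is 6 (since 11·6 = 66 = 5·13 + 1), so t ≡ 6·11 = 66 ≡ 1 (mod 13).
    Then x = 5 + 11·1 = 16, valid modulo lcm(11, 13) = 143: x ≡ 16 (mod 143).
  Combine with x ≡ 8 (mod 9): since gcd(143, 9) = 1, we get a unique residue mod 1287.
    Write x = 16 + 143·t and substitute into x ≡ 8 (mod 9): 143·t ≡ 8 − 16 = -8 (mod 9).
    Reduce coefficients mod 9: 8·t ≡ 1 (mod 9).
    The inverse of 8 mod 9 is 8 (since 8·8 = 64 = 7·9 + 1), so t ≡ 8·1 = 8 ≡ 8 (mod 9).
    Then x = 16 + 143·8 = 1160, valid modulo lcm(143, 9) = 1287: x ≡ 1160 (mod 1287).
Verify: 1160 mod 11 = 5 ✓, 1160 mod 13 = 3 ✓, 1160 mod 9 = 8 ✓.

x ≡ 1160 (mod 1287).


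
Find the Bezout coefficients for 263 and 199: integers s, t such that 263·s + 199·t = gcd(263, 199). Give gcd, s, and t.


Euclidean algorithm on (263, 199) — divide until remainder is 0:
  263 = 1 · 199 + 64
  199 = 3 · 64 + 7
  64 = 9 · 7 + 1
  7 = 7 · 1 + 0
gcd(263, 199) = 1.
Track Bezout coefficients alongside the remainders: start with r₀ = 263 = a·1 + b·0 (s = 1, t = 0) and r₁ = 199 = a·0 + b·1 (s = 0, t = 1); each new remainder r_{k+1} = r_{k-1} − q_k·r_k inherits s_{k+1} = s_{k-1} − q_k·s_k, t_{k+1} = t_{k-1} − q_k·t_k, so r_k = a·s_k + b·t_k at every step:
  q = 1: r = 64, s = 1 − 1·0 = 1, t = 0 − 1·1 = -1  (check: 263·1 + 199·(-1) = 64)
  q = 3: r = 7, s = 0 − 3·1 = -3, t = 1 − 3·(-1) = 4  (check: 263·(-3) + 199·4 = 7)
  q = 9: r = 1, s = 1 − 9·(-3) = 28, t = -1 − 9·4 = -37  (check: 263·28 + 199·(-37) = 1)
The row with r = 1 (the gcd) gives the Bezout coefficients s = 28, t = -37.
Result: 263 · (28) + 199 · (-37) = 1.

gcd(263, 199) = 1; s = 28, t = -37 (check: 263·28 + 199·(-37) = 1).


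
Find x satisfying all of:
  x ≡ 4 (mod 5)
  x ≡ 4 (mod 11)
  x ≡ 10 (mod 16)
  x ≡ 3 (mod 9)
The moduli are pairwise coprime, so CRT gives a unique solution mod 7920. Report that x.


Product of moduli M = 5 · 11 · 16 · 9 = 7920.
Merge one congruence at a time:
  Start: x ≡ 4 (mod 5).
  Combine with x ≡ 4 (mod 11); new modulus lcm = 55.
    Write x = 4 + 5·t and substitute into x ≡ 4 (mod 11): 5·t ≡ 4 − 4 = 0 (mod 11).
    The inverse of 5 mod 11 is 9 (since 5·9 = 45 = 4·11 + 1), so t ≡ 9·0 = 0 ≡ 0 (mod 11).
    Then x = 4 + 5·0 = 4, valid modulo lcm(5, 11) = 55: x ≡ 4 (mod 55).
  Combine with x ≡ 10 (mod 16); new modulus lcm = 880.
    Write x = 4 + 55·t and substitute into x ≡ 10 (mod 16): 55·t ≡ 10 − 4 = 6 (mod 16).
    Reduce coefficients mod 16: 7·t ≡ 6 (mod 16).
    The inverse of 7 mod 16 is 7 (since 7·7 = 49 = 3·16 + 1), so t ≡ 7·6 = 42 ≡ 10 (mod 16).
    Then x = 4 + 55·10 = 554, valid modulo lcm(55, 16) = 880: x ≡ 554 (mod 880).
  Combine with x ≡ 3 (mod 9); new modulus lcm = 7920.
    Write x = 554 + 880·t and substitute into x ≡ 3 (mod 9): 880·t ≡ 3 − 554 = -551 (mod 9).
    Reduce coefficients mod 9: 7·t ≡ 7 (mod 9).
    The inverse of 7 mod 9 is 4 (since 7·4 = 28 = 3·9 + 1), so t ≡ 4·7 = 28 ≡ 1 (mod 9).
    Then x = 554 + 880·1 = 1434, valid modulo lcm(880, 9) = 7920: x ≡ 1434 (mod 7920).
Verify against each original: 1434 mod 5 = 4, 1434 mod 11 = 4, 1434 mod 16 = 10, 1434 mod 9 = 3.

x ≡ 1434 (mod 7920).


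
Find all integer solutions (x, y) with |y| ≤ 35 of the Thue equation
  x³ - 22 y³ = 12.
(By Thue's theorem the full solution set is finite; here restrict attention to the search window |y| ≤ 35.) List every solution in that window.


The equation is x³ - 22y³ = 12. For fixed y, x³ = 22·y³ + 12, so a solution requires the RHS to be a perfect cube.
Strategy: iterate y from -35 to 35, compute RHS = 22·y³ + 12, and check whether it is a (positive or negative) perfect cube.
Check small values of y:
  y = 0: RHS = 12 is not a perfect cube.
  y = 1: RHS = 34 is not a perfect cube.
  y = -1: RHS = -10 is not a perfect cube.
  y = 2: RHS = 188 is not a perfect cube.
  y = -2: RHS = -164 is not a perfect cube.
  y = 3: RHS = 606 is not a perfect cube.
  y = -3: RHS = -582 is not a perfect cube.
Continuing the search up to |y| = 35 finds no solutions either.
No (x, y) in the scanned range satisfies the equation.

No integer solutions with |y| ≤ 35.


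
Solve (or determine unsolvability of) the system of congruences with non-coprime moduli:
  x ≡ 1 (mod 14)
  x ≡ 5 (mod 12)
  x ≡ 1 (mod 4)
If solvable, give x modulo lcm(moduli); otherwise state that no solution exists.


Moduli 14, 12, 4 are not pairwise coprime, so CRT works modulo lcm(m_i) when all pairwise compatibility conditions hold.
Pairwise compatibility: gcd(m_i, m_j) must divide a_i - a_j for every pair.
Merge one congruence at a time:
  Start: x ≡ 1 (mod 14).
  Combine with x ≡ 5 (mod 12): gcd(14, 12) = 2; 5 - 1 = 4, which IS divisible by 2, so compatible.
    Write x = 1 + 14·t and substitute into x ≡ 5 (mod 12): 14·t ≡ 5 − 1 = 4 (mod 12).
    Divide the congruence (and modulus) by g = 2: 7·t ≡ 2 (mod 6).
    Reduce coefficients mod 6: 1·t ≡ 2 (mod 6).
    So t ≡ 2 (mod 6).
    Then x = 1 + 14·2 = 29, valid modulo lcm(14, 12) = 84: x ≡ 29 (mod 84).
  Combine with x ≡ 1 (mod 4): gcd(84, 4) = 4; 1 - 29 = -28, which IS divisible by 4, so compatible.
    Write x = 29 + 84·t and substitute into x ≡ 1 (mod 4): 84·t ≡ 1 − 29 = -28 (mod 4).
    Divide the congruence (and modulus) by g = 4: 21·t ≡ -7 (mod 1).
    Modulo 1 every t works; take t = 0.
    Then x = 29 + 84·0 = 29, valid modulo lcm(84, 4) = 84: x ≡ 29 (mod 84).
Verify: 29 mod 14 = 1, 29 mod 12 = 5, 29 mod 4 = 1.

x ≡ 29 (mod 84).


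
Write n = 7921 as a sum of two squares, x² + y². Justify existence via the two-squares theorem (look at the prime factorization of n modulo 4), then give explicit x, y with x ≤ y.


Step 1: Factor n = 7921 = 89^2.
Step 2: Check the mod-4 condition on each prime factor: 89 ≡ 1 (mod 4), exponent 2.
All primes ≡ 3 (mod 4) appear to even exponent (or don't appear), so by the two-squares theorem n IS expressible as a sum of two squares.
Step 3: Build a representation. Here n = 89 · 89 is a product of primes ≡ 1 (mod 4). Each prime p ≡ 1 (mod 4) is itself a sum of two squares; find a² by testing p − a² for a perfect square:
  89: 89 − 1² = 88, 89 − 2² = 85, 89 − 3² = 80, 89 − 4² = 73, 89 − 5² = 64 = 8² ⇒ 89 = 5² + 8².
  Combine using the Brahmagupta–Fibonacci identity (a² + b²)(c² + d²) = (ac − bd)² + (ad + bc)² = (ac + bd)² + (ad − bc)²:
  89 · 89 = 7921: from (5² + 8²)(5² + 8²), take (5·5 − 8·8, 5·8 + 8·5) = (25 − 64, 40 + 40) = (-39, 80); dropping signs (only squares matter) gives (39, 80); check 39² + 80² = 1521 + 6400 = 7921 ✓.
Step 4: Order so x ≤ y and verify: 39² + 80² = 1521 + 6400 = 7921 = n. ✓

n = 7921 = 39² + 80² (one valid representation with x ≤ y).


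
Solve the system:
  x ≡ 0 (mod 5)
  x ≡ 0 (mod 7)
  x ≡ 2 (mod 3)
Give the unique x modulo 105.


Moduli 5, 7, 3 are pairwise coprime; by CRT there is a unique solution modulo M = 5 · 7 · 3 = 105.
Solve pairwise, accumulating the modulus:
  Start with x ≡ 0 (mod 5).
  Combine with x ≡ 0 (mod 7): since gcd(5, 7) = 1, we get a unique residue mod 35.
    Write x = 0 + 5·t and substitute into x ≡ 0 (mod 7): 5·t ≡ 0 − 0 = 0 (mod 7).
    The inverse of 5 mod 7 is 3 (since 5·3 = 15 = 2·7 + 1), so t ≡ 3·0 = 0 ≡ 0 (mod 7).
    Then x = 0 + 5·0 = 0, valid modulo lcm(5, 7) = 35: x ≡ 0 (mod 35).
  Combine with x ≡ 2 (mod 3): since gcd(35, 3) = 1, we get a unique residue mod 105.
    Write x = 0 + 35·t and substitute into x ≡ 2 (mod 3): 35·t ≡ 2 − 0 = 2 (mod 3).
    Reduce coefficients mod 3: 2·t ≡ 2 (mod 3).
    The inverse of 2 mod 3 is 2 (since 2·2 = 4 = 1·3 + 1), so t ≡ 2·2 = 4 ≡ 1 (mod 3).
    Then x = 0 + 35·1 = 35, valid modulo lcm(35, 3) = 105: x ≡ 35 (mod 105).
Verify: 35 mod 5 = 0 ✓, 35 mod 7 = 0 ✓, 35 mod 3 = 2 ✓.

x ≡ 35 (mod 105).


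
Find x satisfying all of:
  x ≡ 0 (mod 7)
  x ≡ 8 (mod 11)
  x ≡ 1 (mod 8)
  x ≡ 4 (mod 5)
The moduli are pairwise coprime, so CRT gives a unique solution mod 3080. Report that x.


Product of moduli M = 7 · 11 · 8 · 5 = 3080.
Merge one congruence at a time:
  Start: x ≡ 0 (mod 7).
  Combine with x ≡ 8 (mod 11); new modulus lcm = 77.
    Write x = 0 + 7·t and substitute into x ≡ 8 (mod 11): 7·t ≡ 8 − 0 = 8 (mod 11).
    The inverse of 7 mod 11 is 8 (since 7·8 = 56 = 5·11 + 1), so t ≡ 8·8 = 64 ≡ 9 (mod 11).
    Then x = 0 + 7·9 = 63, valid modulo lcm(7, 11) = 77: x ≡ 63 (mod 77).
  Combine with x ≡ 1 (mod 8); new modulus lcm = 616.
    Write x = 63 + 77·t and substitute into x ≡ 1 (mod 8): 77·t ≡ 1 − 63 = -62 (mod 8).
    Reduce coefficients mod 8: 5·t ≡ 2 (mod 8).
    The inverse of 5 mod 8 is 5 (since 5·5 = 25 = 3·8 + 1), so t ≡ 5·2 = 10 ≡ 2 (mod 8).
    Then x = 63 + 77·2 = 217, valid modulo lcm(77, 8) = 616: x ≡ 217 (mod 616).
  Combine with x ≡ 4 (mod 5); new modulus lcm = 3080.
    Write x = 217 + 616·t and substitute into x ≡ 4 (mod 5): 616·t ≡ 4 − 217 = -213 (mod 5).
    Reduce coefficients mod 5: 1·t ≡ 2 (mod 5).
    So t ≡ 2 (mod 5).
    Then x = 217 + 616·2 = 1449, valid modulo lcm(616, 5) = 3080: x ≡ 1449 (mod 3080).
Verify against each original: 1449 mod 7 = 0, 1449 mod 11 = 8, 1449 mod 8 = 1, 1449 mod 5 = 4.

x ≡ 1449 (mod 3080).


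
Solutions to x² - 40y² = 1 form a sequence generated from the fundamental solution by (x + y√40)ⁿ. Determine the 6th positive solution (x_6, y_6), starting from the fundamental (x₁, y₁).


Step 1: Find the fundamental solution (x₁, y₁) of x² - 40y² = 1.
  Expand √40 as a continued fraction. a₀ = ⌊√40⌋ = 6; iterate m_{k+1} = d_k·a_k − m_k, d_{k+1} = (40 − m_{k+1}²)/d_k, a_{k+1} = ⌊(a₀ + m_{k+1})/d_{k+1}⌋ (starting m₀ = 0, d₀ = 1), with convergents p_k = a_k·p_{k-1} + p_{k-2}, q_k = a_k·q_{k-1} + q_{k-2} (p₋₁ = 1, q₋₁ = 0):
  k = 0: a₀ = 6; p₀/q₀ = 6/1; p₀² − 40·q₀² = 36 − 40 = -4.
  k = 1: m = 6, d = 4, a = ⌊(6 + 6)/4⌋ = 3; p/q = (3·6 + 1)/(3·1 + 0) = 19/3; p² − 40·q² = 361 − 360 = 1.
  The first convergent with p² − 40·q² = 1 gives the fundamental solution (x₁, y₁) = (19, 3).
Step 2: Apply the recurrence (x_{n+1}, y_{n+1}) = (x₁x_n + 40y₁y_n, x₁y_n + y₁x_n) repeatedly.
  From (x_1, y_1) = (19, 3): x_2 = 19·19 + 40·3·3 = 721; y_2 = 19·3 + 3·19 = 114.
  From (x_2, y_2) = (721, 114): x_3 = 19·721 + 40·3·114 = 27379; y_3 = 19·114 + 3·721 = 4329.
  From (x_3, y_3) = (27379, 4329): x_4 = 19·27379 + 40·3·4329 = 1039681; y_4 = 19·4329 + 3·27379 = 164388.
  From (x_4, y_4) = (1039681, 164388): x_5 = 19·1039681 + 40·3·164388 = 39480499; y_5 = 19·164388 + 3·1039681 = 6242415.
  From (x_5, y_5) = (39480499, 6242415): x_6 = 19·39480499 + 40·3·6242415 = 1499219281; y_6 = 19·6242415 + 3·39480499 = 237047382.
Step 3: Verify x_6² - 40·y_6² = 2247658452522156961 - 2247658452522156960 = 1 (should be 1). ✓

(x_1, y_1) = (19, 3); (x_6, y_6) = (1499219281, 237047382).


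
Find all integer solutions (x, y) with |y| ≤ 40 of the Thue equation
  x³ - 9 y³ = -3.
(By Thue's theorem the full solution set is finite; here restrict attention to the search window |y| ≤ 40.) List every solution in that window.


The equation is x³ - 9y³ = -3. For fixed y, x³ = 9·y³ − 3, so a solution requires the RHS to be a perfect cube.
Strategy: iterate y from -40 to 40, compute RHS = 9·y³ − 3, and check whether it is a (positive or negative) perfect cube.
Check small values of y:
  y = 0: RHS = -3 is not a perfect cube.
  y = 1: RHS = 6 is not a perfect cube.
  y = -1: RHS = -12 is not a perfect cube.
  y = 2: RHS = 69 is not a perfect cube.
  y = -2: RHS = -75 is not a perfect cube.
  y = 3: RHS = 240 is not a perfect cube.
  y = -3: RHS = -246 is not a perfect cube.
Continuing the search up to |y| = 40 finds no solutions either.
No (x, y) in the scanned range satisfies the equation.

No integer solutions with |y| ≤ 40.


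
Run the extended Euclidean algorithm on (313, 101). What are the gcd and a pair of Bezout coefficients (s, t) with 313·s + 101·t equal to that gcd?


Euclidean algorithm on (313, 101) — divide until remainder is 0:
  313 = 3 · 101 + 10
  101 = 10 · 10 + 1
  10 = 10 · 1 + 0
gcd(313, 101) = 1.
Track Bezout coefficients alongside the remainders: start with r₀ = 313 = a·1 + b·0 (s = 1, t = 0) and r₁ = 101 = a·0 + b·1 (s = 0, t = 1); each new remainder r_{k+1} = r_{k-1} − q_k·r_k inherits s_{k+1} = s_{k-1} − q_k·s_k, t_{k+1} = t_{k-1} − q_k·t_k, so r_k = a·s_k + b·t_k at every step:
  q = 3: r = 10, s = 1 − 3·0 = 1, t = 0 − 3·1 = -3  (check: 313·1 + 101·(-3) = 10)
  q = 10: r = 1, s = 0 − 10·1 = -10, t = 1 − 10·(-3) = 31  (check: 313·(-10) + 101·31 = 1)
The row with r = 1 (the gcd) gives the Bezout coefficients s = -10, t = 31.
Result: 313 · (-10) + 101 · (31) = 1.

gcd(313, 101) = 1; s = -10, t = 31 (check: 313·(-10) + 101·31 = 1).


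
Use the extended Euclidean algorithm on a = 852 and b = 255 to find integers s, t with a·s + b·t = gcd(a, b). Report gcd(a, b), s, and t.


Euclidean algorithm on (852, 255) — divide until remainder is 0:
  852 = 3 · 255 + 87
  255 = 2 · 87 + 81
  87 = 1 · 81 + 6
  81 = 13 · 6 + 3
  6 = 2 · 3 + 0
gcd(852, 255) = 3.
Track Bezout coefficients alongside the remainders: start with r₀ = 852 = a·1 + b·0 (s = 1, t = 0) and r₁ = 255 = a·0 + b·1 (s = 0, t = 1); each new remainder r_{k+1} = r_{k-1} − q_k·r_k inherits s_{k+1} = s_{k-1} − q_k·s_k, t_{k+1} = t_{k-1} − q_k·t_k, so r_k = a·s_k + b·t_k at every step:
  q = 3: r = 87, s = 1 − 3·0 = 1, t = 0 − 3·1 = -3  (check: 852·1 + 255·(-3) = 87)
  q = 2: r = 81, s = 0 − 2·1 = -2, t = 1 − 2·(-3) = 7  (check: 852·(-2) + 255·7 = 81)
  q = 1: r = 6, s = 1 − 1·(-2) = 3, t = -3 − 1·7 = -10  (check: 852·3 + 255·(-10) = 6)
  q = 13: r = 3, s = -2 − 13·3 = -41, t = 7 − 13·(-10) = 137  (check: 852·(-41) + 255·137 = 3)
The row with r = 3 (the gcd) gives the Bezout coefficients s = -41, t = 137.
Result: 852 · (-41) + 255 · (137) = 3.

gcd(852, 255) = 3; s = -41, t = 137 (check: 852·(-41) + 255·137 = 3).


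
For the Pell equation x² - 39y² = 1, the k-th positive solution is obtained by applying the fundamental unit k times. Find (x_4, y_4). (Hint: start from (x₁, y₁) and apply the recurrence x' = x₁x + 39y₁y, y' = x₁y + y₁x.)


Step 1: Find the fundamental solution (x₁, y₁) of x² - 39y² = 1.
  Expand √39 as a continued fraction. a₀ = ⌊√39⌋ = 6; iterate m_{k+1} = d_k·a_k − m_k, d_{k+1} = (39 − m_{k+1}²)/d_k, a_{k+1} = ⌊(a₀ + m_{k+1})/d_{k+1}⌋ (starting m₀ = 0, d₀ = 1), with convergents p_k = a_k·p_{k-1} + p_{k-2}, q_k = a_k·q_{k-1} + q_{k-2} (p₋₁ = 1, q₋₁ = 0):
  k = 0: a₀ = 6; p₀/q₀ = 6/1; p₀² − 39·q₀² = 36 − 39 = -3.
  k = 1: m = 6, d = 3, a = ⌊(6 + 6)/3⌋ = 4; p/q = (4·6 + 1)/(4·1 + 0) = 25/4; p² − 39·q² = 625 − 624 = 1.
  The first convergent with p² − 39·q² = 1 gives the fundamental solution (x₁, y₁) = (25, 4).
Step 2: Apply the recurrence (x_{n+1}, y_{n+1}) = (x₁x_n + 39y₁y_n, x₁y_n + y₁x_n) repeatedly.
  From (x_1, y_1) = (25, 4): x_2 = 25·25 + 39·4·4 = 1249; y_2 = 25·4 + 4·25 = 200.
  From (x_2, y_2) = (1249, 200): x_3 = 25·1249 + 39·4·200 = 62425; y_3 = 25·200 + 4·1249 = 9996.
  From (x_3, y_3) = (62425, 9996): x_4 = 25·62425 + 39·4·9996 = 3120001; y_4 = 25·9996 + 4·62425 = 499600.
Step 3: Verify x_4² - 39·y_4² = 9734406240001 - 9734406240000 = 1 (should be 1). ✓

(x_1, y_1) = (25, 4); (x_4, y_4) = (3120001, 499600).


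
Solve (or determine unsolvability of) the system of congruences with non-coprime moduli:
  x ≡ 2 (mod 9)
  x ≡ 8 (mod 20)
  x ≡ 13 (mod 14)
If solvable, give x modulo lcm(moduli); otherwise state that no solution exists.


Moduli 9, 20, 14 are not pairwise coprime, so CRT works modulo lcm(m_i) when all pairwise compatibility conditions hold.
Pairwise compatibility: gcd(m_i, m_j) must divide a_i - a_j for every pair.
Merge one congruence at a time:
  Start: x ≡ 2 (mod 9).
  Combine with x ≡ 8 (mod 20): gcd(9, 20) = 1; 8 - 2 = 6, which IS divisible by 1, so compatible.
    Write x = 2 + 9·t and substitute into x ≡ 8 (mod 20): 9·t ≡ 8 − 2 = 6 (mod 20).
    The inverse of 9 mod 20 is 9 (since 9·9 = 81 = 4·20 + 1), so t ≡ 9·6 = 54 ≡ 14 (mod 20).
    Then x = 2 + 9·14 = 128, valid modulo lcm(9, 20) = 180: x ≡ 128 (mod 180).
  Combine with x ≡ 13 (mod 14): gcd(180, 14) = 2, and 13 - 128 = -115 is NOT divisible by 2.
    ⇒ system is inconsistent (no integer solution).

No solution (the system is inconsistent).


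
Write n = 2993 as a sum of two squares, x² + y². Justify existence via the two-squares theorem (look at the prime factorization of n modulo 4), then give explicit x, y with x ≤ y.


Step 1: Factor n = 2993 = 41 · 73.
Step 2: Check the mod-4 condition on each prime factor: 41 ≡ 1 (mod 4), exponent 1; 73 ≡ 1 (mod 4), exponent 1.
All primes ≡ 3 (mod 4) appear to even exponent (or don't appear), so by the two-squares theorem n IS expressible as a sum of two squares.
Step 3: Build a representation. Here n = 41 · 73 is a product of primes ≡ 1 (mod 4). Each prime p ≡ 1 (mod 4) is itself a sum of two squares; find a² by testing p − a² for a perfect square:
  41: 41 − 1² = 40, 41 − 2² = 37, 41 − 3² = 32, 41 − 4² = 25 = 5² ⇒ 41 = 4² + 5².
  73: 73 − 1² = 72, 73 − 2² = 69, 73 − 3² = 64 = 8² ⇒ 73 = 3² + 8².
  Combine using the Brahmagupta–Fibonacci identity (a² + b²)(c² + d²) = (ac − bd)² + (ad + bc)² = (ac + bd)² + (ad − bc)²:
  41 · 73 = 2993: from (4² + 5²)(3² + 8²), take (4·3 − 5·8, 4·8 + 5·3) = (12 − 40, 32 + 15) = (-28, 47); dropping signs (only squares matter) gives (28, 47); check 28² + 47² = 784 + 2209 = 2993 ✓.
Step 4: Order so x ≤ y and verify: 28² + 47² = 784 + 2209 = 2993 = n. ✓

n = 2993 = 28² + 47² (one valid representation with x ≤ y).


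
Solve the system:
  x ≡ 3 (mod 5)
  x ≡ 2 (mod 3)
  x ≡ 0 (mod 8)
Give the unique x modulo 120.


Moduli 5, 3, 8 are pairwise coprime; by CRT there is a unique solution modulo M = 5 · 3 · 8 = 120.
Solve pairwise, accumulating the modulus:
  Start with x ≡ 3 (mod 5).
  Combine with x ≡ 2 (mod 3): since gcd(5, 3) = 1, we get a unique residue mod 15.
    Write x = 3 + 5·t and substitute into x ≡ 2 (mod 3): 5·t ≡ 2 − 3 = -1 (mod 3).
    Reduce coefficients mod 3: 2·t ≡ 2 (mod 3).
    The inverse of 2 mod 3 is 2 (since 2·2 = 4 = 1·3 + 1), so t ≡ 2·2 = 4 ≡ 1 (mod 3).
    Then x = 3 + 5·1 = 8, valid modulo lcm(5, 3) = 15: x ≡ 8 (mod 15).
  Combine with x ≡ 0 (mod 8): since gcd(15, 8) = 1, we get a unique residue mod 120.
    Write x = 8 + 15·t and substitute into x ≡ 0 (mod 8): 15·t ≡ 0 − 8 = -8 (mod 8).
    Reduce coefficients mod 8: 7·t ≡ 0 (mod 8).
    The inverse of 7 mod 8 is 7 (since 7·7 = 49 = 6·8 + 1), so t ≡ 7·0 = 0 ≡ 0 (mod 8).
    Then x = 8 + 15·0 = 8, valid modulo lcm(15, 8) = 120: x ≡ 8 (mod 120).
Verify: 8 mod 5 = 3 ✓, 8 mod 3 = 2 ✓, 8 mod 8 = 0 ✓.

x ≡ 8 (mod 120).


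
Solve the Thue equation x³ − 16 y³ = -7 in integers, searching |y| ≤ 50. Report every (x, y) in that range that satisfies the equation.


The equation is x³ - 16y³ = -7. For fixed y, x³ = 16·y³ − 7, so a solution requires the RHS to be a perfect cube.
Strategy: iterate y from -50 to 50, compute RHS = 16·y³ − 7, and check whether it is a (positive or negative) perfect cube.
Check small values of y:
  y = 0: RHS = -7 is not a perfect cube.
  y = 1: RHS = 9 is not a perfect cube.
  y = -1: RHS = -23 is not a perfect cube.
  y = 2: RHS = 121 is not a perfect cube.
  y = -2: RHS = -135 is not a perfect cube.
  y = 3: RHS = 425 is not a perfect cube.
  y = -3: RHS = -439 is not a perfect cube.
Continuing the search up to |y| = 50 finds no solutions either.
No (x, y) in the scanned range satisfies the equation.

No integer solutions with |y| ≤ 50.


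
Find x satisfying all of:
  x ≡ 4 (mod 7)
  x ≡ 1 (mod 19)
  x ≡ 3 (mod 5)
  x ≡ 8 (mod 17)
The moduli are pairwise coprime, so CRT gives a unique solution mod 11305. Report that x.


Product of moduli M = 7 · 19 · 5 · 17 = 11305.
Merge one congruence at a time:
  Start: x ≡ 4 (mod 7).
  Combine with x ≡ 1 (mod 19); new modulus lcm = 133.
    Write x = 4 + 7·t and substitute into x ≡ 1 (mod 19): 7·t ≡ 1 − 4 = -3 (mod 19).
    Reduce coefficients mod 19: 7·t ≡ 16 (mod 19).
    The inverse of 7 mod 19 is 11 (since 7·11 = 77 = 4·19 + 1), so t ≡ 11·16 = 176 ≡ 5 (mod 19).
    Then x = 4 + 7·5 = 39, valid modulo lcm(7, 19) = 133: x ≡ 39 (mod 133).
  Combine with x ≡ 3 (mod 5); new modulus lcm = 665.
    Write x = 39 + 133·t and substitute into x ≡ 3 (mod 5): 133·t ≡ 3 − 39 = -36 (mod 5).
    Reduce coefficients mod 5: 3·t ≡ 4 (mod 5).
    The inverse of 3 mod 5 is 2 (since 3·2 = 6 = 1·5 + 1), so t ≡ 2·4 = 8 ≡ 3 (mod 5).
    Then x = 39 + 133·3 = 438, valid modulo lcm(133, 5) = 665: x ≡ 438 (mod 665).
  Combine with x ≡ 8 (mod 17); new modulus lcm = 11305.
    Write x = 438 + 665·t and substitute into x ≡ 8 (mod 17): 665·t ≡ 8 − 438 = -430 (mod 17).
    Reduce coefficients mod 17: 2·t ≡ 12 (mod 17).
    The inverse of 2 mod 17 is 9 (since 2·9 = 18 = 1·17 + 1), so t ≡ 9·12 = 108 ≡ 6 (mod 17).
    Then x = 438 + 665·6 = 4428, valid modulo lcm(665, 17) = 11305: x ≡ 4428 (mod 11305).
Verify against each original: 4428 mod 7 = 4, 4428 mod 19 = 1, 4428 mod 5 = 3, 4428 mod 17 = 8.

x ≡ 4428 (mod 11305).


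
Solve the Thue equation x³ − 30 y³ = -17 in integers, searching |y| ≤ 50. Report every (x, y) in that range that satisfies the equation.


The equation is x³ - 30y³ = -17. For fixed y, x³ = 30·y³ − 17, so a solution requires the RHS to be a perfect cube.
Strategy: iterate y from -50 to 50, compute RHS = 30·y³ − 17, and check whether it is a (positive or negative) perfect cube.
Check small values of y:
  y = 0: RHS = -17 is not a perfect cube.
  y = 1: RHS = 13 is not a perfect cube.
  y = -1: RHS = -47 is not a perfect cube.
  y = 2: RHS = 223 is not a perfect cube.
  y = -2: RHS = -257 is not a perfect cube.
  y = 3: RHS = 793 is not a perfect cube.
  y = -3: RHS = -827 is not a perfect cube.
Continuing the search up to |y| = 50 finds no solutions either.
No (x, y) in the scanned range satisfies the equation.

No integer solutions with |y| ≤ 50.


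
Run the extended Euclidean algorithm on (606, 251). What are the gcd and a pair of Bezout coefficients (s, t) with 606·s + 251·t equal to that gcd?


Euclidean algorithm on (606, 251) — divide until remainder is 0:
  606 = 2 · 251 + 104
  251 = 2 · 104 + 43
  104 = 2 · 43 + 18
  43 = 2 · 18 + 7
  18 = 2 · 7 + 4
  7 = 1 · 4 + 3
  4 = 1 · 3 + 1
  3 = 3 · 1 + 0
gcd(606, 251) = 1.
Track Bezout coefficients alongside the remainders: start with r₀ = 606 = a·1 + b·0 (s = 1, t = 0) and r₁ = 251 = a·0 + b·1 (s = 0, t = 1); each new remainder r_{k+1} = r_{k-1} − q_k·r_k inherits s_{k+1} = s_{k-1} − q_k·s_k, t_{k+1} = t_{k-1} − q_k·t_k, so r_k = a·s_k + b·t_k at every step:
  q = 2: r = 104, s = 1 − 2·0 = 1, t = 0 − 2·1 = -2  (check: 606·1 + 251·(-2) = 104)
  q = 2: r = 43, s = 0 − 2·1 = -2, t = 1 − 2·(-2) = 5  (check: 606·(-2) + 251·5 = 43)
  q = 2: r = 18, s = 1 − 2·(-2) = 5, t = -2 − 2·5 = -12  (check: 606·5 + 251·(-12) = 18)
  q = 2: r = 7, s = -2 − 2·5 = -12, t = 5 − 2·(-12) = 29  (check: 606·(-12) + 251·29 = 7)
  q = 2: r = 4, s = 5 − 2·(-12) = 29, t = -12 − 2·29 = -70  (check: 606·29 + 251·(-70) = 4)
  q = 1: r = 3, s = -12 − 1·29 = -41, t = 29 − 1·(-70) = 99  (check: 606·(-41) + 251·99 = 3)
  q = 1: r = 1, s = 29 − 1·(-41) = 70, t = -70 − 1·99 = -169  (check: 606·70 + 251·(-169) = 1)
The row with r = 1 (the gcd) gives the Bezout coefficients s = 70, t = -169.
Result: 606 · (70) + 251 · (-169) = 1.

gcd(606, 251) = 1; s = 70, t = -169 (check: 606·70 + 251·(-169) = 1).


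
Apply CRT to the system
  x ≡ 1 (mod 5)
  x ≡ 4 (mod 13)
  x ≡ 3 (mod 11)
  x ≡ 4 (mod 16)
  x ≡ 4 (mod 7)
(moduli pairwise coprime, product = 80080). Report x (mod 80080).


Product of moduli M = 5 · 13 · 11 · 16 · 7 = 80080.
Merge one congruence at a time:
  Start: x ≡ 1 (mod 5).
  Combine with x ≡ 4 (mod 13); new modulus lcm = 65.
    Write x = 1 + 5·t and substitute into x ≡ 4 (mod 13): 5·t ≡ 4 − 1 = 3 (mod 13).
    The inverse of 5 mod 13 is 8 (since 5·8 = 40 = 3·13 + 1), so t ≡ 8·3 = 24 ≡ 11 (mod 13).
    Then x = 1 + 5·11 = 56, valid modulo lcm(5, 13) = 65: x ≡ 56 (mod 65).
  Combine with x ≡ 3 (mod 11); new modulus lcm = 715.
    Write x = 56 + 65·t and substitute into x ≡ 3 (mod 11): 65·t ≡ 3 − 56 = -53 (mod 11).
    Reduce coefficients mod 11: 10·t ≡ 2 (mod 11).
    The inverse of 10 mod 11 is 10 (since 10·10 = 100 = 9·11 + 1), so t ≡ 10·2 = 20 ≡ 9 (mod 11).
    Then x = 56 + 65·9 = 641, valid modulo lcm(65, 11) = 715: x ≡ 641 (mod 715).
  Combine with x ≡ 4 (mod 16); new modulus lcm = 11440.
    Write x = 641 + 715·t and substitute into x ≡ 4 (mod 16): 715·t ≡ 4 − 641 = -637 (mod 16).
    Reduce coefficients mod 16: 11·t ≡ 3 (mod 16).
    The inverse of 11 mod 16 is 3 (since 11·3 = 33 = 2·16 + 1), so t ≡ 3·3 = 9 ≡ 9 (mod 16).
    Then x = 641 + 715·9 = 7076, valid modulo lcm(715, 16) = 11440: x ≡ 7076 (mod 11440).
  Combine with x ≡ 4 (mod 7); new modulus lcm = 80080.
    Write x = 7076 + 11440·t and substitute into x ≡ 4 (mod 7): 11440·t ≡ 4 − 7076 = -7072 (mod 7).
    Reduce coefficients mod 7: 2·t ≡ 5 (mod 7).
    The inverse of 2 mod 7 is 4 (since 2·4 = 8 = 1·7 + 1), so t ≡ 4·5 = 20 ≡ 6 (mod 7).
    Then x = 7076 + 11440·6 = 75716, valid modulo lcm(11440, 7) = 80080: x ≡ 75716 (mod 80080).
Verify against each original: 75716 mod 5 = 1, 75716 mod 13 = 4, 75716 mod 11 = 3, 75716 mod 16 = 4, 75716 mod 7 = 4.

x ≡ 75716 (mod 80080).


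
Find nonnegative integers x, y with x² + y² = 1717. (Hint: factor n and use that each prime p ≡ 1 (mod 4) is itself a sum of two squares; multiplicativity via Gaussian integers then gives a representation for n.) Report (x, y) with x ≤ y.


Step 1: Factor n = 1717 = 17 · 101.
Step 2: Check the mod-4 condition on each prime factor: 17 ≡ 1 (mod 4), exponent 1; 101 ≡ 1 (mod 4), exponent 1.
All primes ≡ 3 (mod 4) appear to even exponent (or don't appear), so by the two-squares theorem n IS expressible as a sum of two squares.
Step 3: Build a representation. Here n = 17 · 101 is a product of primes ≡ 1 (mod 4). Each prime p ≡ 1 (mod 4) is itself a sum of two squares; find a² by testing p − a² for a perfect square:
  17: 17 − 1² = 16 = 4² ⇒ 17 = 1² + 4².
  101: 101 − 1² = 100 = 10² ⇒ 101 = 1² + 10².
  Combine using the Brahmagupta–Fibonacci identity (a² + b²)(c² + d²) = (ac − bd)² + (ad + bc)² = (ac + bd)² + (ad − bc)²:
  17 · 101 = 1717: from (1² + 4²)(1² + 10²), take (1·1 − 4·10, 1·10 + 4·1) = (1 − 40, 10 + 4) = (-39, 14); dropping signs (only squares matter) gives (39, 14); check 39² + 14² = 1521 + 196 = 1717 ✓.
Step 4: Order so x ≤ y and verify: 14² + 39² = 196 + 1521 = 1717 = n. ✓

n = 1717 = 14² + 39² (one valid representation with x ≤ y).


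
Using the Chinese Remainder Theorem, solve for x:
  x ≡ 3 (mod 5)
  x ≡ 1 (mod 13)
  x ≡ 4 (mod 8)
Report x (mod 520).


Moduli 5, 13, 8 are pairwise coprime; by CRT there is a unique solution modulo M = 5 · 13 · 8 = 520.
Solve pairwise, accumulating the modulus:
  Start with x ≡ 3 (mod 5).
  Combine with x ≡ 1 (mod 13): since gcd(5, 13) = 1, we get a unique residue mod 65.
    Write x = 3 + 5·t and substitute into x ≡ 1 (mod 13): 5·t ≡ 1 − 3 = -2 (mod 13).
    Reduce coefficients mod 13: 5·t ≡ 11 (mod 13).
    The inverse of 5 mod 13 is 8 (since 5·8 = 40 = 3·13 + 1), so t ≡ 8·11 = 88 ≡ 10 (mod 13).
    Then x = 3 + 5·10 = 53, valid modulo lcm(5, 13) = 65: x ≡ 53 (mod 65).
  Combine with x ≡ 4 (mod 8): since gcd(65, 8) = 1, we get a unique residue mod 520.
    Write x = 53 + 65·t and substitute into x ≡ 4 (mod 8): 65·t ≡ 4 − 53 = -49 (mod 8).
    Reduce coefficients mod 8: 1·t ≡ 7 (mod 8).
    So t ≡ 7 (mod 8).
    Then x = 53 + 65·7 = 508, valid modulo lcm(65, 8) = 520: x ≡ 508 (mod 520).
Verify: 508 mod 5 = 3 ✓, 508 mod 13 = 1 ✓, 508 mod 8 = 4 ✓.

x ≡ 508 (mod 520).


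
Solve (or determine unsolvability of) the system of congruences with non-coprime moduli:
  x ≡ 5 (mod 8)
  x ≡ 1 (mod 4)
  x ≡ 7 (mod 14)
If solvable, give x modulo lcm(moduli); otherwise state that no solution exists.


Moduli 8, 4, 14 are not pairwise coprime, so CRT works modulo lcm(m_i) when all pairwise compatibility conditions hold.
Pairwise compatibility: gcd(m_i, m_j) must divide a_i - a_j for every pair.
Merge one congruence at a time:
  Start: x ≡ 5 (mod 8).
  Combine with x ≡ 1 (mod 4): gcd(8, 4) = 4; 1 - 5 = -4, which IS divisible by 4, so compatible.
    Write x = 5 + 8·t and substitute into x ≡ 1 (mod 4): 8·t ≡ 1 − 5 = -4 (mod 4).
    Divide the congruence (and modulus) by g = 4: 2·t ≡ -1 (mod 1).
    Modulo 1 every t works; take t = 0.
    Then x = 5 + 8·0 = 5, valid modulo lcm(8, 4) = 8: x ≡ 5 (mod 8).
  Combine with x ≡ 7 (mod 14): gcd(8, 14) = 2; 7 - 5 = 2, which IS divisible by 2, so compatible.
    Write x = 5 + 8·t and substitute into x ≡ 7 (mod 14): 8·t ≡ 7 − 5 = 2 (mod 14).
    Divide the congruence (and modulus) by g = 2: 4·t ≡ 1 (mod 7).
    The inverse of 4 mod 7 is 2 (since 4·2 = 8 = 1·7 + 1), so t ≡ 2·1 = 2 ≡ 2 (mod 7).
    Then x = 5 + 8·2 = 21, valid modulo lcm(8, 14) = 56: x ≡ 21 (mod 56).
Verify: 21 mod 8 = 5, 21 mod 4 = 1, 21 mod 14 = 7.

x ≡ 21 (mod 56).


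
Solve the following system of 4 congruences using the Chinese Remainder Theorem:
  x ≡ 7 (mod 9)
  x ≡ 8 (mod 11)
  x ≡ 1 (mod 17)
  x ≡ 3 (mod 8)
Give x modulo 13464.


Product of moduli M = 9 · 11 · 17 · 8 = 13464.
Merge one congruence at a time:
  Start: x ≡ 7 (mod 9).
  Combine with x ≡ 8 (mod 11); new modulus lcm = 99.
    Write x = 7 + 9·t and substitute into x ≡ 8 (mod 11): 9·t ≡ 8 − 7 = 1 (mod 11).
    The inverse of 9 mod 11 is 5 (since 9·5 = 45 = 4·11 + 1), so t ≡ 5·1 = 5 ≡ 5 (mod 11).
    Then x = 7 + 9·5 = 52, valid modulo lcm(9, 11) = 99: x ≡ 52 (mod 99).
  Combine with x ≡ 1 (mod 17); new modulus lcm = 1683.
    Write x = 52 + 99·t and substitute into x ≡ 1 (mod 17): 99·t ≡ 1 − 52 = -51 (mod 17).
    Reduce coefficients mod 17: 14·t ≡ 0 (mod 17).
    The inverse of 14 mod 17 is 11 (since 14·11 = 154 = 9·17 + 1), so t ≡ 11·0 = 0 ≡ 0 (mod 17).
    Then x = 52 + 99·0 = 52, valid modulo lcm(99, 17) = 1683: x ≡ 52 (mod 1683).
  Combine with x ≡ 3 (mod 8); new modulus lcm = 13464.
    Write x = 52 + 1683·t and substitute into x ≡ 3 (mod 8): 1683·t ≡ 3 − 52 = -49 (mod 8).
    Reduce coefficients mod 8: 3·t ≡ 7 (mod 8).
    The inverse of 3 mod 8 is 3 (since 3·3 = 9 = 1·8 + 1), so t ≡ 3·7 = 21 ≡ 5 (mod 8).
    Then x = 52 + 1683·5 = 8467, valid modulo lcm(1683, 8) = 13464: x ≡ 8467 (mod 13464).
Verify against each original: 8467 mod 9 = 7, 8467 mod 11 = 8, 8467 mod 17 = 1, 8467 mod 8 = 3.

x ≡ 8467 (mod 13464).


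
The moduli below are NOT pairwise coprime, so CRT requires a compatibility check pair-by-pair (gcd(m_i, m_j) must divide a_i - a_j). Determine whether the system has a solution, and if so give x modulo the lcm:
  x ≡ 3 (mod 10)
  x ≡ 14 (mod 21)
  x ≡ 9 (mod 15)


Moduli 10, 21, 15 are not pairwise coprime, so CRT works modulo lcm(m_i) when all pairwise compatibility conditions hold.
Pairwise compatibility: gcd(m_i, m_j) must divide a_i - a_j for every pair.
Merge one congruence at a time:
  Start: x ≡ 3 (mod 10).
  Combine with x ≡ 14 (mod 21): gcd(10, 21) = 1; 14 - 3 = 11, which IS divisible by 1, so compatible.
    Write x = 3 + 10·t and substitute into x ≡ 14 (mod 21): 10·t ≡ 14 − 3 = 11 (mod 21).
    The inverse of 10 mod 21 is 19 (since 10·19 = 190 = 9·21 + 1), so t ≡ 19·11 = 209 ≡ 20 (mod 21).
    Then x = 3 + 10·20 = 203, valid modulo lcm(10, 21) = 210: x ≡ 203 (mod 210).
  Combine with x ≡ 9 (mod 15): gcd(210, 15) = 15, and 9 - 203 = -194 is NOT divisible by 15.
    ⇒ system is inconsistent (no integer solution).

No solution (the system is inconsistent).


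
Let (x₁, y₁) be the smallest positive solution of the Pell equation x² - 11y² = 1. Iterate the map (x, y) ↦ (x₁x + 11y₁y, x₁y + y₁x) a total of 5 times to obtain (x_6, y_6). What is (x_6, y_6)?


Step 1: Find the fundamental solution (x₁, y₁) of x² - 11y² = 1.
  Expand √11 as a continued fraction. a₀ = ⌊√11⌋ = 3; iterate m_{k+1} = d_k·a_k − m_k, d_{k+1} = (11 − m_{k+1}²)/d_k, a_{k+1} = ⌊(a₀ + m_{k+1})/d_{k+1}⌋ (starting m₀ = 0, d₀ = 1), with convergents p_k = a_k·p_{k-1} + p_{k-2}, q_k = a_k·q_{k-1} + q_{k-2} (p₋₁ = 1, q₋₁ = 0):
  k = 0: a₀ = 3; p₀/q₀ = 3/1; p₀² − 11·q₀² = 9 − 11 = -2.
  k = 1: m = 3, d = 2, a = ⌊(3 + 3)/2⌋ = 3; p/q = (3·3 + 1)/(3·1 + 0) = 10/3; p² − 11·q² = 100 − 99 = 1.
  The first convergent with p² − 11·q² = 1 gives the fundamental solution (x₁, y₁) = (10, 3).
Step 2: Apply the recurrence (x_{n+1}, y_{n+1}) = (x₁x_n + 11y₁y_n, x₁y_n + y₁x_n) repeatedly.
  From (x_1, y_1) = (10, 3): x_2 = 10·10 + 11·3·3 = 199; y_2 = 10·3 + 3·10 = 60.
  From (x_2, y_2) = (199, 60): x_3 = 10·199 + 11·3·60 = 3970; y_3 = 10·60 + 3·199 = 1197.
  From (x_3, y_3) = (3970, 1197): x_4 = 10·3970 + 11·3·1197 = 79201; y_4 = 10·1197 + 3·3970 = 23880.
  From (x_4, y_4) = (79201, 23880): x_5 = 10·79201 + 11·3·23880 = 1580050; y_5 = 10·23880 + 3·79201 = 476403.
  From (x_5, y_5) = (1580050, 476403): x_6 = 10·1580050 + 11·3·476403 = 31521799; y_6 = 10·476403 + 3·1580050 = 9504180.
Step 3: Verify x_6² - 11·y_6² = 993623812196401 - 993623812196400 = 1 (should be 1). ✓

(x_1, y_1) = (10, 3); (x_6, y_6) = (31521799, 9504180).


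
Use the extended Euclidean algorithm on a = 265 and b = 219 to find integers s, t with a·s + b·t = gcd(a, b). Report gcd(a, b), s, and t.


Euclidean algorithm on (265, 219) — divide until remainder is 0:
  265 = 1 · 219 + 46
  219 = 4 · 46 + 35
  46 = 1 · 35 + 11
  35 = 3 · 11 + 2
  11 = 5 · 2 + 1
  2 = 2 · 1 + 0
gcd(265, 219) = 1.
Track Bezout coefficients alongside the remainders: start with r₀ = 265 = a·1 + b·0 (s = 1, t = 0) and r₁ = 219 = a·0 + b·1 (s = 0, t = 1); each new remainder r_{k+1} = r_{k-1} − q_k·r_k inherits s_{k+1} = s_{k-1} − q_k·s_k, t_{k+1} = t_{k-1} − q_k·t_k, so r_k = a·s_k + b·t_k at every step:
  q = 1: r = 46, s = 1 − 1·0 = 1, t = 0 − 1·1 = -1  (check: 265·1 + 219·(-1) = 46)
  q = 4: r = 35, s = 0 − 4·1 = -4, t = 1 − 4·(-1) = 5  (check: 265·(-4) + 219·5 = 35)
  q = 1: r = 11, s = 1 − 1·(-4) = 5, t = -1 − 1·5 = -6  (check: 265·5 + 219·(-6) = 11)
  q = 3: r = 2, s = -4 − 3·5 = -19, t = 5 − 3·(-6) = 23  (check: 265·(-19) + 219·23 = 2)
  q = 5: r = 1, s = 5 − 5·(-19) = 100, t = -6 − 5·23 = -121  (check: 265·100 + 219·(-121) = 1)
The row with r = 1 (the gcd) gives the Bezout coefficients s = 100, t = -121.
Result: 265 · (100) + 219 · (-121) = 1.

gcd(265, 219) = 1; s = 100, t = -121 (check: 265·100 + 219·(-121) = 1).


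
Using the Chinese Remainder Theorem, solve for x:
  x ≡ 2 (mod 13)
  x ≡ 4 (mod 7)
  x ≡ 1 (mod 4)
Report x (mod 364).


Moduli 13, 7, 4 are pairwise coprime; by CRT there is a unique solution modulo M = 13 · 7 · 4 = 364.
Solve pairwise, accumulating the modulus:
  Start with x ≡ 2 (mod 13).
  Combine with x ≡ 4 (mod 7): since gcd(13, 7) = 1, we get a unique residue mod 91.
    Write x = 2 + 13·t and substitute into x ≡ 4 (mod 7): 13·t ≡ 4 − 2 = 2 (mod 7).
    Reduce coefficients mod 7: 6·t ≡ 2 (mod 7).
    The inverse of 6 mod 7 is 6 (since 6·6 = 36 = 5·7 + 1), so t ≡ 6·2 = 12 ≡ 5 (mod 7).
    Then x = 2 + 13·5 = 67, valid modulo lcm(13, 7) = 91: x ≡ 67 (mod 91).
  Combine with x ≡ 1 (mod 4): since gcd(91, 4) = 1, we get a unique residue mod 364.
    Write x = 67 + 91·t and substitute into x ≡ 1 (mod 4): 91·t ≡ 1 − 67 = -66 (mod 4).
    Reduce coefficients mod 4: 3·t ≡ 2 (mod 4).
    The inverse of 3 mod 4 is 3 (since 3·3 = 9 = 2·4 + 1), so t ≡ 3·2 = 6 ≡ 2 (mod 4).
    Then x = 67 + 91·2 = 249, valid modulo lcm(91, 4) = 364: x ≡ 249 (mod 364).
Verify: 249 mod 13 = 2 ✓, 249 mod 7 = 4 ✓, 249 mod 4 = 1 ✓.

x ≡ 249 (mod 364).
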